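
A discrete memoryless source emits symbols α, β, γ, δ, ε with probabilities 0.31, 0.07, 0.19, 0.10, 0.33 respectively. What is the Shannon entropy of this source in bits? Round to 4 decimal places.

H = −Σ pᵢ log₂ pᵢ.
−0.31·log₂(0.31) = 0.5238
−0.07·log₂(0.07) = 0.2686
−0.19·log₂(0.19) = 0.4552
−0.10·log₂(0.10) = 0.3322
−0.33·log₂(0.33) = 0.5278
Sum ≈ 2.1076 → 2.1076 bits.

2.1076 bits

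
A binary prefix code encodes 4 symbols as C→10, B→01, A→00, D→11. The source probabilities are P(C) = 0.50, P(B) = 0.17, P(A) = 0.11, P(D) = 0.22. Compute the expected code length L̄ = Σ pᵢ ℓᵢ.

2 bits/symbol

L̄ = Σ pᵢ·ℓᵢ = 0.50·2 + 0.17·2 + 0.11·2 + 0.22·2 = 2 bits/symbol.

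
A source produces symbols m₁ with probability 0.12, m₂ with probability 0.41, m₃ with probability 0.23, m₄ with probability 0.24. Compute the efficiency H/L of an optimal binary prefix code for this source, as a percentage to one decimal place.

Entropy H = −Σ p log₂ p ≈ 1.8763 bits.
Huffman merges: 3/25+23/100→7/20; 6/25+7/20→59/100; 41/100+59/100→1. L = 97/50 ≈ 1.9400.
Efficiency = H/L = 1.8763/1.9400 = 96.7%.

96.7%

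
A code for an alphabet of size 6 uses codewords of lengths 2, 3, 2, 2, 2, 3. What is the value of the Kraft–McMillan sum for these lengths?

1.25

With common denominator 2^3 = 8: Σ 2^(−ℓᵢ) = 2/8 + 1/8 + 2/8 + 2/8 + 2/8 + 1/8 = 10/8 = 1.25.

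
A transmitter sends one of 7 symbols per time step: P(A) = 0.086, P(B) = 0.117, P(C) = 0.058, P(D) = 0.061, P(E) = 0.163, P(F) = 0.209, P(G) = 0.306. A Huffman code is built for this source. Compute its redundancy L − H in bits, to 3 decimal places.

Entropy H = −Σ p log₂ p ≈ 2.5723 bits.
Huffman merges: 29/500+61/1000→119/1000; 43/500+117/1000→203/1000; 119/1000+163/1000→141/500; 203/1000+209/1000→103/250; 141/500+153/500→147/250; 103/250+147/250→1. L = 651/250 ≈ 2.6040.
L − H = 2.6040 − 2.5723 = 0.032 bits.

0.032 bits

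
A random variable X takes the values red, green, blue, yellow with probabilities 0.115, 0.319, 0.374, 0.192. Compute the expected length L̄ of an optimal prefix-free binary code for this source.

1.933 bits/symbol

Repeatedly combine the two least-probable nodes; the expected code length is the sum of the merged weights.
merge 23/200 + 24/125 → 307/1000
merge 307/1000 + 319/1000 → 313/500
merge 187/500 + 313/500 → 1
L = 307/1000 + 313/500 + 1 = 1933/1000 = 1.933 bits/symbol.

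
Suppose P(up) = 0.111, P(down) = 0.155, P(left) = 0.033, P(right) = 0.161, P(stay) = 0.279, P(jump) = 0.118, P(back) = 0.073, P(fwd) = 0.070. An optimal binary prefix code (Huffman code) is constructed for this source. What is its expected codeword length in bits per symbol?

2.824 bits/symbol

Repeatedly combine the two least-probable nodes; the expected code length is the sum of the merged weights.
merge 33/1000 + 7/100 → 103/1000
merge 73/1000 + 103/1000 → 22/125
merge 111/1000 + 59/500 → 229/1000
merge 31/200 + 161/1000 → 79/250
merge 22/125 + 229/1000 → 81/200
merge 279/1000 + 79/250 → 119/200
merge 81/200 + 119/200 → 1
L = 103/1000 + 22/125 + 229/1000 + 79/250 + 81/200 + 119/200 + 1 = 353/125 = 2.824 bits/symbol.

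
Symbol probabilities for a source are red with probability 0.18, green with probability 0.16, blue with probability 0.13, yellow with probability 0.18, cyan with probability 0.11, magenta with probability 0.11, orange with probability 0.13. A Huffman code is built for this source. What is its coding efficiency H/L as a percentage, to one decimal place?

Entropy H = −Σ p log₂ p ≈ 2.7795 bits.
Huffman merges: 11/100+11/100→11/50; 13/100+13/100→13/50; 4/25+9/50→17/50; 9/50+11/50→2/5; 13/50+17/50→3/5; 2/5+3/5→1. L = 141/50 ≈ 2.8200.
Efficiency = H/L = 2.7795/2.8200 = 98.6%.

98.6%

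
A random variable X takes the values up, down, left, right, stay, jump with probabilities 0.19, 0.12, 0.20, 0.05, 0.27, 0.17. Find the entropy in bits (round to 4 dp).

2.4474 bits

H = −Σ pᵢ log₂ pᵢ.
−0.19·log₂(0.19) = 0.4552
−0.12·log₂(0.12) = 0.3671
−0.20·log₂(0.20) = 0.4644
−0.05·log₂(0.05) = 0.2161
−0.27·log₂(0.27) = 0.5100
−0.17·log₂(0.17) = 0.4346
Sum ≈ 2.4474 → 2.4474 bits.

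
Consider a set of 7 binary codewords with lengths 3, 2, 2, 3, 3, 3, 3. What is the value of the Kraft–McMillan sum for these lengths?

With common denominator 2^3 = 8: Σ 2^(−ℓᵢ) = 1/8 + 2/8 + 2/8 + 1/8 + 1/8 + 1/8 + 1/8 = 9/8 = 1.125.

1.125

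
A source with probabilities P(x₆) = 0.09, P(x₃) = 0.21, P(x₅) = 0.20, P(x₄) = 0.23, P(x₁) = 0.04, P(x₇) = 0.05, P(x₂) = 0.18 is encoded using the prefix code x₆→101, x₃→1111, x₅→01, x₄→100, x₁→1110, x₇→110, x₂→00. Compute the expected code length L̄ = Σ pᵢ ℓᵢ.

L̄ = Σ pᵢ·ℓᵢ = 0.09·3 + 0.21·4 + 0.20·2 + 0.23·3 + 0.04·4 + 0.05·3 + 0.18·2 = 2.87 bits/symbol.

2.87 bits/symbol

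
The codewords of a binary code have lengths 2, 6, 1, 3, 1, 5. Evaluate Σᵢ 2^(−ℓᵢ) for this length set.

1.421875

With common denominator 2^6 = 64: Σ 2^(−ℓᵢ) = 16/64 + 1/64 + 32/64 + 8/64 + 32/64 + 2/64 = 91/64 = 1.421875.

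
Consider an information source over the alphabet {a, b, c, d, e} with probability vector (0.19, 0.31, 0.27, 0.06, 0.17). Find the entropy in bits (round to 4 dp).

2.1672 bits

H = −Σ pᵢ log₂ pᵢ.
−0.19·log₂(0.19) = 0.4552
−0.31·log₂(0.31) = 0.5238
−0.27·log₂(0.27) = 0.5100
−0.06·log₂(0.06) = 0.2435
−0.17·log₂(0.17) = 0.4346
Sum ≈ 2.1672 → 2.1672 bits.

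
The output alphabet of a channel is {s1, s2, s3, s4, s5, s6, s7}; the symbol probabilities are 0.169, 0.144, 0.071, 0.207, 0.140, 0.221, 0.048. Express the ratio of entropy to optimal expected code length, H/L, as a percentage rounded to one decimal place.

99.1%

Entropy H = −Σ p log₂ p ≈ 2.6661 bits.
Huffman merges: 6/125+71/1000→119/1000; 119/1000+7/50→259/1000; 18/125+169/1000→313/1000; 207/1000+221/1000→107/250; 259/1000+313/1000→143/250; 107/250+143/250→1. L = 2691/1000 ≈ 2.6910.
Efficiency = H/L = 2.6661/2.6910 = 99.1%.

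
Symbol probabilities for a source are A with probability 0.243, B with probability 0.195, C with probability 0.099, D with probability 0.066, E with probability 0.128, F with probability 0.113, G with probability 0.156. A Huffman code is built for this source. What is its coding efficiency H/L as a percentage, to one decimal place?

Entropy H = −Σ p log₂ p ≈ 2.6982 bits.
Huffman merges: 33/500+99/1000→33/200; 113/1000+16/125→241/1000; 39/250+33/200→321/1000; 39/200+241/1000→109/250; 243/1000+321/1000→141/250; 109/250+141/250→1. L = 2727/1000 ≈ 2.7270.
Efficiency = H/L = 2.6982/2.7270 = 98.9%.

98.9%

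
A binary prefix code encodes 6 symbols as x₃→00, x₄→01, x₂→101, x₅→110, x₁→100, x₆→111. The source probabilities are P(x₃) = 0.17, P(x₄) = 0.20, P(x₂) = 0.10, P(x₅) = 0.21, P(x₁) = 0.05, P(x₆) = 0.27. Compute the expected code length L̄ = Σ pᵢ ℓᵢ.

2.63 bits/symbol

L̄ = Σ pᵢ·ℓᵢ = 0.17·2 + 0.20·2 + 0.10·3 + 0.21·3 + 0.05·3 + 0.27·3 = 2.63 bits/symbol.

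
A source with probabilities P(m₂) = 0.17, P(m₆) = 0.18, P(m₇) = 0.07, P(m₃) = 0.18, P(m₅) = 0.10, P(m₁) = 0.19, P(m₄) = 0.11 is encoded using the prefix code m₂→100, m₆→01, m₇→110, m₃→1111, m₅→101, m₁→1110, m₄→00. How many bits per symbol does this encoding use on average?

L̄ = Σ pᵢ·ℓᵢ = 0.17·3 + 0.18·2 + 0.07·3 + 0.18·4 + 0.10·3 + 0.19·4 + 0.11·2 = 3.08 bits/symbol.

3.08 bits/symbol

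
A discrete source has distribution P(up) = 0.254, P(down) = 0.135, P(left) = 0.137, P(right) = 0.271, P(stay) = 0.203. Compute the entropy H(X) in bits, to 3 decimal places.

2.263 bits

H = −Σ pᵢ log₂ pᵢ.
−0.254·log₂(0.254) = 0.5022
−0.135·log₂(0.135) = 0.3900
−0.137·log₂(0.137) = 0.3929
−0.271·log₂(0.271) = 0.5105
−0.203·log₂(0.203) = 0.4670
Sum ≈ 2.2625 → 2.263 bits.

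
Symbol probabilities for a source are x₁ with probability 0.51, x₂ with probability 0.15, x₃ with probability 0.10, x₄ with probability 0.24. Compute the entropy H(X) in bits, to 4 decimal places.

1.7323 bits

H = −Σ pᵢ log₂ pᵢ.
−0.51·log₂(0.51) = 0.4954
−0.15·log₂(0.15) = 0.4105
−0.10·log₂(0.10) = 0.3322
−0.24·log₂(0.24) = 0.4941
Sum ≈ 1.7323 → 1.7323 bits.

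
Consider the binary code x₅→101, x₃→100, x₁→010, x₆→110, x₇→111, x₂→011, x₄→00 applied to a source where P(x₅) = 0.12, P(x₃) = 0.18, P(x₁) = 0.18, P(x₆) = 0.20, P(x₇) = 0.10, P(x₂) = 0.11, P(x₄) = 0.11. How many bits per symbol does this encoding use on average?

2.89 bits/symbol

L̄ = Σ pᵢ·ℓᵢ = 0.12·3 + 0.18·3 + 0.18·3 + 0.20·3 + 0.10·3 + 0.11·3 + 0.11·2 = 2.89 bits/symbol.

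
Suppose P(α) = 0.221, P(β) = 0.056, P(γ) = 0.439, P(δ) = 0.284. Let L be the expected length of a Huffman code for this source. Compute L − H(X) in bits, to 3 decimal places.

Entropy H = −Σ p log₂ p ≈ 1.7513 bits.
Huffman merges: 7/125+221/1000→277/1000; 277/1000+71/250→561/1000; 439/1000+561/1000→1. L = 919/500 ≈ 1.8380.
L − H = 1.8380 − 1.7513 = 0.087 bits.

0.087 bits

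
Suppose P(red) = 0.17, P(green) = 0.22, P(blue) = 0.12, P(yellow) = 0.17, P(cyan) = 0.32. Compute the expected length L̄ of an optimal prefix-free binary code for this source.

2.29 bits/symbol

Repeatedly combine the two least-probable nodes; the expected code length is the sum of the merged weights.
merge 3/25 + 17/100 → 29/100
merge 17/100 + 11/50 → 39/100
merge 29/100 + 8/25 → 61/100
merge 39/100 + 61/100 → 1
L = 29/100 + 39/100 + 61/100 + 1 = 229/100 = 2.29 bits/symbol.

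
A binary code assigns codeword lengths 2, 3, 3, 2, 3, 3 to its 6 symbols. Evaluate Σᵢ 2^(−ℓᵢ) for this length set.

1

With common denominator 2^3 = 8: Σ 2^(−ℓᵢ) = 2/8 + 1/8 + 1/8 + 2/8 + 1/8 + 1/8 = 8/8 = 1.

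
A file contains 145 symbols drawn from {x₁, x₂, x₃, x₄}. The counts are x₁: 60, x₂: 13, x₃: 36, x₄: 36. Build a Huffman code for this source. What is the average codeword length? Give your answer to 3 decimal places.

1.924 bits/symbol

Probabilities are the counts divided by 145.
Repeatedly combine the two least-probable nodes; the expected code length is the sum of the merged weights.
merge 13/145 + 36/145 → 49/145
merge 36/145 + 49/145 → 17/29
merge 12/29 + 17/29 → 1
L = 49/145 + 17/29 + 1 = 279/145 ≈ 1.924 bits/symbol.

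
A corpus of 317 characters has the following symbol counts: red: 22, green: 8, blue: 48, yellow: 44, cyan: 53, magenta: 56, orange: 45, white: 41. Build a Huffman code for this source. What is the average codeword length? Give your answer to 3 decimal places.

Probabilities are the counts divided by 317.
Repeatedly combine the two least-probable nodes; the expected code length is the sum of the merged weights.
merge 8/317 + 22/317 → 30/317
merge 30/317 + 41/317 → 71/317
merge 44/317 + 45/317 → 89/317
merge 48/317 + 53/317 → 101/317
merge 56/317 + 71/317 → 127/317
merge 89/317 + 101/317 → 190/317
merge 127/317 + 190/317 → 1
L = 30/317 + 71/317 + 89/317 + 101/317 + 127/317 + 190/317 + 1 = 925/317 ≈ 2.918 bits/symbol.

2.918 bits/symbol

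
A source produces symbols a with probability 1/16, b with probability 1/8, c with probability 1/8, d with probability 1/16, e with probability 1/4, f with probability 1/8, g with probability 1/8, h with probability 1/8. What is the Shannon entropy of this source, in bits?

2.875 bits

Each probability is a power of 1/2, so log₂(1/p) is an integer.
H = Σ p·log₂(1/p) = 1/16·4 + 1/8·3 + 1/8·3 + 1/16·4 + 1/4·2 + 1/8·3 + 1/8·3 + 1/8·3 = 2.875 bits.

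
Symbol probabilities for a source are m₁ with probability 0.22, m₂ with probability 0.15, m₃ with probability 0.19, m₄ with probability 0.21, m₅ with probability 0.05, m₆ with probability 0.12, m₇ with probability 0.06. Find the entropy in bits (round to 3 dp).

2.646 bits

H = −Σ pᵢ log₂ pᵢ.
−0.22·log₂(0.22) = 0.4806
−0.15·log₂(0.15) = 0.4105
−0.19·log₂(0.19) = 0.4552
−0.21·log₂(0.21) = 0.4728
−0.05·log₂(0.05) = 0.2161
−0.12·log₂(0.12) = 0.3671
−0.06·log₂(0.06) = 0.2435
Sum ≈ 2.6459 → 2.646 bits.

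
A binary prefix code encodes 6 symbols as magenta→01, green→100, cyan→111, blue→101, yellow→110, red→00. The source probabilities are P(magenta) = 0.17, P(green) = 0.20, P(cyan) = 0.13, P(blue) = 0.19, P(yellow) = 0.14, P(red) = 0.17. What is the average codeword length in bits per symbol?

L̄ = Σ pᵢ·ℓᵢ = 0.17·2 + 0.20·3 + 0.13·3 + 0.19·3 + 0.14·3 + 0.17·2 = 2.66 bits/symbol.

2.66 bits/symbol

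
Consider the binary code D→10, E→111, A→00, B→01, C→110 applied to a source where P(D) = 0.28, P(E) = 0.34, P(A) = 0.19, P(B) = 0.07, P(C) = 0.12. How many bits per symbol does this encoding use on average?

L̄ = Σ pᵢ·ℓᵢ = 0.28·2 + 0.34·3 + 0.19·2 + 0.07·2 + 0.12·3 = 2.46 bits/symbol.

2.46 bits/symbol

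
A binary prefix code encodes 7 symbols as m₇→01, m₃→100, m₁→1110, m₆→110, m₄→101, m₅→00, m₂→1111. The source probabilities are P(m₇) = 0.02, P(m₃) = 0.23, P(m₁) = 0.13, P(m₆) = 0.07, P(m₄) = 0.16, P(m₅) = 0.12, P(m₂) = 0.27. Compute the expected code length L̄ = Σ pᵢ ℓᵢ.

3.26 bits/symbol

L̄ = Σ pᵢ·ℓᵢ = 0.02·2 + 0.23·3 + 0.13·4 + 0.07·3 + 0.16·3 + 0.12·2 + 0.27·4 = 3.26 bits/symbol.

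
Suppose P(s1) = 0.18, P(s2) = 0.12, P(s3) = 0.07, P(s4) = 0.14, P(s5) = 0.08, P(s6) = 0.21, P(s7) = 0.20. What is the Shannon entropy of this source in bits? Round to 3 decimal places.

H = −Σ pᵢ log₂ pᵢ.
−0.18·log₂(0.18) = 0.4453
−0.12·log₂(0.12) = 0.3671
−0.07·log₂(0.07) = 0.2686
−0.14·log₂(0.14) = 0.3971
−0.08·log₂(0.08) = 0.2915
−0.21·log₂(0.21) = 0.4728
−0.20·log₂(0.20) = 0.4644
Sum ≈ 2.7068 → 2.707 bits.

2.707 bits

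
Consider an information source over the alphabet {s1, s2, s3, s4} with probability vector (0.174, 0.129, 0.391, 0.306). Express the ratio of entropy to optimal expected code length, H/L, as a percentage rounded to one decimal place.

97.9%

Entropy H = −Σ p log₂ p ≈ 1.8726 bits.
Huffman merges: 129/1000+87/500→303/1000; 303/1000+153/500→609/1000; 391/1000+609/1000→1. L = 239/125 ≈ 1.9120.
Efficiency = H/L = 1.8726/1.9120 = 97.9%.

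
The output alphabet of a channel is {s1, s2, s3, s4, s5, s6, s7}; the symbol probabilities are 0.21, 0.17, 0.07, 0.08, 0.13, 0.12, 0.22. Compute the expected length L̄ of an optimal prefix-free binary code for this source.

2.72 bits/symbol

Repeatedly combine the two least-probable nodes; the expected code length is the sum of the merged weights.
merge 7/100 + 2/25 → 3/20
merge 3/25 + 13/100 → 1/4
merge 3/20 + 17/100 → 8/25
merge 21/100 + 11/50 → 43/100
merge 1/4 + 8/25 → 57/100
merge 43/100 + 57/100 → 1
L = 3/20 + 1/4 + 8/25 + 43/100 + 57/100 + 1 = 68/25 = 2.72 bits/symbol.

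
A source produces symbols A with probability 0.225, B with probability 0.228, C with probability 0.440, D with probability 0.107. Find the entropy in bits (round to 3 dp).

H = −Σ pᵢ log₂ pᵢ.
−0.225·log₂(0.225) = 0.4842
−0.228·log₂(0.228) = 0.4863
−0.440·log₂(0.440) = 0.5211
−0.107·log₂(0.107) = 0.3450
Sum ≈ 1.8366 → 1.837 bits.

1.837 bits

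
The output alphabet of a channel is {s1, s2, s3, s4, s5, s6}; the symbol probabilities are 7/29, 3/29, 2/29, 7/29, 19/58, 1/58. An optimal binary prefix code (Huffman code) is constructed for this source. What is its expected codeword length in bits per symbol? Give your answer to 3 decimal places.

Repeatedly combine the two least-probable nodes; the expected code length is the sum of the merged weights.
merge 1/58 + 2/29 → 5/58
merge 5/58 + 3/29 → 11/58
merge 11/58 + 7/29 → 25/58
merge 7/29 + 19/58 → 33/58
merge 25/58 + 33/58 → 1
L = 5/58 + 11/58 + 25/58 + 33/58 + 1 = 66/29 ≈ 2.276 bits/symbol.

2.276 bits/symbol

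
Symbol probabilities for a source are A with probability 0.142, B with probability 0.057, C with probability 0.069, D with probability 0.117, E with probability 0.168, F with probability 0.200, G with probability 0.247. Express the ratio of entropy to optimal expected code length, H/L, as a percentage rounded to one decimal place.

99.2%

Entropy H = −Σ p log₂ p ≈ 2.6588 bits.
Huffman merges: 57/1000+69/1000→63/500; 117/1000+63/500→243/1000; 71/500+21/125→31/100; 1/5+243/1000→443/1000; 247/1000+31/100→557/1000; 443/1000+557/1000→1. L = 2679/1000 ≈ 2.6790.
Efficiency = H/L = 2.6588/2.6790 = 99.2%.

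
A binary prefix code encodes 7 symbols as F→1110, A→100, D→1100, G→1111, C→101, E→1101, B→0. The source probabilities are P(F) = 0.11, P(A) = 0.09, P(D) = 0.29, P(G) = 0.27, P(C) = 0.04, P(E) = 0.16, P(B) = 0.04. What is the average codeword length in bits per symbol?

3.75 bits/symbol

L̄ = Σ pᵢ·ℓᵢ = 0.11·4 + 0.09·3 + 0.29·4 + 0.27·4 + 0.04·3 + 0.16·4 + 0.04·1 = 3.75 bits/symbol.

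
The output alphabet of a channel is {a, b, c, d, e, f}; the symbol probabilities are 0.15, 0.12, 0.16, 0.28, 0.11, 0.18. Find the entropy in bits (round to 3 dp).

2.510 bits

H = −Σ pᵢ log₂ pᵢ.
−0.15·log₂(0.15) = 0.4105
−0.12·log₂(0.12) = 0.3671
−0.16·log₂(0.16) = 0.4230
−0.28·log₂(0.28) = 0.5142
−0.11·log₂(0.11) = 0.3503
−0.18·log₂(0.18) = 0.4453
Sum ≈ 2.5104 → 2.510 bits.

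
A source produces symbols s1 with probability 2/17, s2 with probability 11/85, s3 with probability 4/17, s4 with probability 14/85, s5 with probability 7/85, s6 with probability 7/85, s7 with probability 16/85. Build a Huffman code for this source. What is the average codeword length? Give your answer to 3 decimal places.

Repeatedly combine the two least-probable nodes; the expected code length is the sum of the merged weights.
merge 7/85 + 7/85 → 14/85
merge 2/17 + 11/85 → 21/85
merge 14/85 + 14/85 → 28/85
merge 16/85 + 4/17 → 36/85
merge 21/85 + 28/85 → 49/85
merge 36/85 + 49/85 → 1
L = 14/85 + 21/85 + 28/85 + 36/85 + 49/85 + 1 = 233/85 ≈ 2.741 bits/symbol.

2.741 bits/symbol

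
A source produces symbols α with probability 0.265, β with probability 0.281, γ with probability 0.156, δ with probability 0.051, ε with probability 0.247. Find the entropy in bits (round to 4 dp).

H = −Σ pᵢ log₂ pᵢ.
−0.265·log₂(0.265) = 0.5077
−0.281·log₂(0.281) = 0.5146
−0.156·log₂(0.156) = 0.4181
−0.051·log₂(0.051) = 0.2190
−0.247·log₂(0.247) = 0.4983
Sum ≈ 2.1577 → 2.1577 bits.

2.1577 bits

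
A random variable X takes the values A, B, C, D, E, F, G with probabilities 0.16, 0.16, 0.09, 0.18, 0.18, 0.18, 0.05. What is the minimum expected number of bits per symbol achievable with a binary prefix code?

2.78 bits/symbol

Repeatedly combine the two least-probable nodes; the expected code length is the sum of the merged weights.
merge 1/20 + 9/100 → 7/50
merge 7/50 + 4/25 → 3/10
merge 4/25 + 9/50 → 17/50
merge 9/50 + 9/50 → 9/25
merge 3/10 + 17/50 → 16/25
merge 9/25 + 16/25 → 1
L = 7/50 + 3/10 + 17/50 + 9/25 + 16/25 + 1 = 139/50 = 2.78 bits/symbol.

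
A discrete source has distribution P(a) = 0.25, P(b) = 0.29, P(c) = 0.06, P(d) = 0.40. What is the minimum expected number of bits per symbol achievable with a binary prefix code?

Repeatedly combine the two least-probable nodes; the expected code length is the sum of the merged weights.
merge 3/50 + 1/4 → 31/100
merge 29/100 + 31/100 → 3/5
merge 2/5 + 3/5 → 1
L = 31/100 + 3/5 + 1 = 191/100 = 1.91 bits/symbol.

1.91 bits/symbol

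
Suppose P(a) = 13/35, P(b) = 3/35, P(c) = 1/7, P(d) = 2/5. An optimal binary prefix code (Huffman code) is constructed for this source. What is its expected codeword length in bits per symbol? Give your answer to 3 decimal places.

1.829 bits/symbol

Repeatedly combine the two least-probable nodes; the expected code length is the sum of the merged weights.
merge 3/35 + 1/7 → 8/35
merge 8/35 + 13/35 → 3/5
merge 2/5 + 3/5 → 1
L = 8/35 + 3/5 + 1 = 64/35 ≈ 1.829 bits/symbol.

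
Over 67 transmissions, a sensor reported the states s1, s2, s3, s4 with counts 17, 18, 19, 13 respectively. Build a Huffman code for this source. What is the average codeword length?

2 bits/symbol

Probabilities are the counts divided by 67.
Repeatedly combine the two least-probable nodes; the expected code length is the sum of the merged weights.
merge 13/67 + 17/67 → 30/67
merge 18/67 + 19/67 → 37/67
merge 30/67 + 37/67 → 1
L = 30/67 + 37/67 + 1 = 2 bits/symbol.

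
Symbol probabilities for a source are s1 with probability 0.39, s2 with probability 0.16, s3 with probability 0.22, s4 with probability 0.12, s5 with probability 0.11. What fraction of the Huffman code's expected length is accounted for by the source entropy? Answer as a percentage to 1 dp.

96.9%

Entropy H = −Σ p log₂ p ≈ 2.1507 bits.
Huffman merges: 11/100+3/25→23/100; 4/25+11/50→19/50; 23/100+19/50→61/100; 39/100+61/100→1. L = 111/50 ≈ 2.2200.
Efficiency = H/L = 2.1507/2.2200 = 96.9%.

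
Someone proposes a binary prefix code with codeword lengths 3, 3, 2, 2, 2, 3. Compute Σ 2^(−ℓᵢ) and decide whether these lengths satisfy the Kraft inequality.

With common denominator 2^3 = 8: Σ 2^(−ℓᵢ) = 1/8 + 1/8 + 2/8 + 2/8 + 2/8 + 1/8 = 9/8 = 1.125.
Kraft's inequality requires Σ ≤ 1; here Σ = 1.125 > 1, so no such prefix code exists.

1.125; no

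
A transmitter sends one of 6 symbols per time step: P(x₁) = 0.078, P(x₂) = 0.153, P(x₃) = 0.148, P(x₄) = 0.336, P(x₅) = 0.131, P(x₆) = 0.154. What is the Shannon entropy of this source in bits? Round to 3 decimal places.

2.438 bits

H = −Σ pᵢ log₂ pᵢ.
−0.078·log₂(0.078) = 0.2871
−0.153·log₂(0.153) = 0.4144
−0.148·log₂(0.148) = 0.4079
−0.336·log₂(0.336) = 0.5287
−0.131·log₂(0.131) = 0.3841
−0.154·log₂(0.154) = 0.4156
Sum ≈ 2.4379 → 2.438 bits.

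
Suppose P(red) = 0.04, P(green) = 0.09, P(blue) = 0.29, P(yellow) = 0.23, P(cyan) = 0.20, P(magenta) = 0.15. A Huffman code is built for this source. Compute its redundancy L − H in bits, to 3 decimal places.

Entropy H = −Σ p log₂ p ≈ 2.3789 bits.
Huffman merges: 1/25+9/100→13/100; 13/100+3/20→7/25; 1/5+23/100→43/100; 7/25+29/100→57/100; 43/100+57/100→1. L = 241/100 ≈ 2.4100.
L − H = 2.4100 − 2.3789 = 0.031 bits.

0.031 bits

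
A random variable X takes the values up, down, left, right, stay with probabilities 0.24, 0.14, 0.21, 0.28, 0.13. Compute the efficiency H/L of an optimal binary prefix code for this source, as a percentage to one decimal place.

99.6%

Entropy H = −Σ p log₂ p ≈ 2.2609 bits.
Huffman merges: 13/100+7/50→27/100; 21/100+6/25→9/20; 27/100+7/25→11/20; 9/20+11/20→1. L = 227/100 ≈ 2.2700.
Efficiency = H/L = 2.2609/2.2700 = 99.6%.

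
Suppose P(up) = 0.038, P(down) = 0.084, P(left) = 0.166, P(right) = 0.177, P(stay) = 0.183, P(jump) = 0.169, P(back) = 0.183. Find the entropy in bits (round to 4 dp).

H = −Σ pᵢ log₂ pᵢ.
−0.038·log₂(0.038) = 0.1793
−0.084·log₂(0.084) = 0.3002
−0.166·log₂(0.166) = 0.4301
−0.177·log₂(0.177) = 0.4422
−0.183·log₂(0.183) = 0.4484
−0.169·log₂(0.169) = 0.4335
−0.183·log₂(0.183) = 0.4484
Sum ≈ 2.6819 → 2.6819 bits.

2.6819 bits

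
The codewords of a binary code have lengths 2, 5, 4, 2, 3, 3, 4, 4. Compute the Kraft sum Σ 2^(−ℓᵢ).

With common denominator 2^5 = 32: Σ 2^(−ℓᵢ) = 8/32 + 1/32 + 2/32 + 8/32 + 4/32 + 4/32 + 2/32 + 2/32 = 31/32 = 0.96875.

0.96875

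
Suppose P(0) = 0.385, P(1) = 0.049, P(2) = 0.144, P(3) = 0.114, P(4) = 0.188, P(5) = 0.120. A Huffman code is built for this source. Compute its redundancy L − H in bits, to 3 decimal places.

Entropy H = −Σ p log₂ p ≈ 2.3235 bits.
Huffman merges: 49/1000+57/500→163/1000; 3/25+18/125→33/125; 163/1000+47/250→351/1000; 33/125+351/1000→123/200; 77/200+123/200→1. L = 2393/1000 ≈ 2.3930.
L − H = 2.3930 − 2.3235 = 0.069 bits.

0.069 bits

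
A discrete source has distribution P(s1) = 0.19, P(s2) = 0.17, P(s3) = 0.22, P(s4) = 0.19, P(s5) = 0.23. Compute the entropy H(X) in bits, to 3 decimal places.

2.313 bits

H = −Σ pᵢ log₂ pᵢ.
−0.19·log₂(0.19) = 0.4552
−0.17·log₂(0.17) = 0.4346
−0.22·log₂(0.22) = 0.4806
−0.19·log₂(0.19) = 0.4552
−0.23·log₂(0.23) = 0.4877
Sum ≈ 2.3133 → 2.313 bits.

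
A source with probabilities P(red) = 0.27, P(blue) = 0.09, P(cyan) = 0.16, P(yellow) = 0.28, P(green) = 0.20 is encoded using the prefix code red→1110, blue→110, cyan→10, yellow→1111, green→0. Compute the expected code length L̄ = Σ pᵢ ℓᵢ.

L̄ = Σ pᵢ·ℓᵢ = 0.27·4 + 0.09·3 + 0.16·2 + 0.28·4 + 0.20·1 = 2.99 bits/symbol.

2.99 bits/symbol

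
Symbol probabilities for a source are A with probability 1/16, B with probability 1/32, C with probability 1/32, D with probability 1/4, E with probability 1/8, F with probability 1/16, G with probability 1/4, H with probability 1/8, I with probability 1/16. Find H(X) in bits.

2.8125 bits

Each probability is a power of 1/2, so log₂(1/p) is an integer.
H = Σ p·log₂(1/p) = 1/16·4 + 1/32·5 + 1/32·5 + 1/4·2 + 1/8·3 + 1/16·4 + 1/4·2 + 1/8·3 + 1/16·4 = 2.8125 bits.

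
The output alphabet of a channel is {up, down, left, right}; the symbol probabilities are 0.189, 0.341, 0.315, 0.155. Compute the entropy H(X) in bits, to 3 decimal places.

1.925 bits

H = −Σ pᵢ log₂ pᵢ.
−0.189·log₂(0.189) = 0.4543
−0.341·log₂(0.341) = 0.5293
−0.315·log₂(0.315) = 0.5250
−0.155·log₂(0.155) = 0.4169
Sum ≈ 1.9254 → 1.925 bits.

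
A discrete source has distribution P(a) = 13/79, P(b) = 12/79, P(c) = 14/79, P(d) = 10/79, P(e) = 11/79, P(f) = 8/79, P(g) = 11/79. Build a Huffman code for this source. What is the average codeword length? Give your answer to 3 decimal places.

2.823 bits/symbol

Repeatedly combine the two least-probable nodes; the expected code length is the sum of the merged weights.
merge 8/79 + 10/79 → 18/79
merge 11/79 + 11/79 → 22/79
merge 12/79 + 13/79 → 25/79
merge 14/79 + 18/79 → 32/79
merge 22/79 + 25/79 → 47/79
merge 32/79 + 47/79 → 1
L = 18/79 + 22/79 + 25/79 + 32/79 + 47/79 + 1 = 223/79 ≈ 2.823 bits/symbol.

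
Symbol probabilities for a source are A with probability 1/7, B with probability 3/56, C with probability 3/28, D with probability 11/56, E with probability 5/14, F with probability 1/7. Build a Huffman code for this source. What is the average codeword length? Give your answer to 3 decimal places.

2.446 bits/symbol

Repeatedly combine the two least-probable nodes; the expected code length is the sum of the merged weights.
merge 3/56 + 3/28 → 9/56
merge 1/7 + 1/7 → 2/7
merge 9/56 + 11/56 → 5/14
merge 2/7 + 5/14 → 9/14
merge 5/14 + 9/14 → 1
L = 9/56 + 2/7 + 5/14 + 9/14 + 1 = 137/56 ≈ 2.446 bits/symbol.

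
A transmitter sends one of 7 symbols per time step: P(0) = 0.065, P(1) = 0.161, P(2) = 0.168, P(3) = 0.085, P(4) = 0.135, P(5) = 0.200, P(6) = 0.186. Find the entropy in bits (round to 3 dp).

2.721 bits

H = −Σ pᵢ log₂ pᵢ.
−0.065·log₂(0.065) = 0.2563
−0.161·log₂(0.161) = 0.4242
−0.168·log₂(0.168) = 0.4323
−0.085·log₂(0.085) = 0.3023
−0.135·log₂(0.135) = 0.3900
−0.200·log₂(0.200) = 0.4644
−0.186·log₂(0.186) = 0.4514
Sum ≈ 2.7209 → 2.721 bits.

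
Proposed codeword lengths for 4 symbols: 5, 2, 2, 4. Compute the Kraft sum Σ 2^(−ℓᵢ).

With common denominator 2^5 = 32: Σ 2^(−ℓᵢ) = 1/32 + 8/32 + 8/32 + 2/32 = 19/32 = 0.59375.

0.59375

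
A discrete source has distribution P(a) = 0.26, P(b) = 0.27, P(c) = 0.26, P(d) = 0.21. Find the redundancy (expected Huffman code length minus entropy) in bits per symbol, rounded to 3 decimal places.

Entropy H = −Σ p log₂ p ≈ 1.9934 bits.
Huffman merges: 21/100+13/50→47/100; 13/50+27/100→53/100; 47/100+53/100→1. L = 2 ≈ 2.0000.
L − H = 2.0000 − 1.9934 = 0.007 bits.

0.007 bits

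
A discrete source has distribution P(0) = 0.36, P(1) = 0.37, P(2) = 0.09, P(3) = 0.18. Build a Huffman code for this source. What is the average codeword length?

Repeatedly combine the two least-probable nodes; the expected code length is the sum of the merged weights.
merge 9/100 + 9/50 → 27/100
merge 27/100 + 9/25 → 63/100
merge 37/100 + 63/100 → 1
L = 27/100 + 63/100 + 1 = 19/10 = 1.9 bits/symbol.

1.9 bits/symbol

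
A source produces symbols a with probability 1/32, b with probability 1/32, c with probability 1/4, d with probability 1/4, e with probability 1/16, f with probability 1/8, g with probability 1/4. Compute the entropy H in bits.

Each probability is a power of 1/2, so log₂(1/p) is an integer.
H = Σ p·log₂(1/p) = 1/32·5 + 1/32·5 + 1/4·2 + 1/4·2 + 1/16·4 + 1/8·3 + 1/4·2 = 2.4375 bits.

2.4375 bits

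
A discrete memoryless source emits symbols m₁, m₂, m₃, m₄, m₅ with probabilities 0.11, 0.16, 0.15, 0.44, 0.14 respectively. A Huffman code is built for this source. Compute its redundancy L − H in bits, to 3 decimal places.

Entropy H = −Σ p log₂ p ≈ 2.1021 bits.
Huffman merges: 11/100+7/50→1/4; 3/20+4/25→31/100; 1/4+31/100→14/25; 11/25+14/25→1. L = 53/25 ≈ 2.1200.
L − H = 2.1200 − 2.1021 = 0.018 bits.

0.018 bits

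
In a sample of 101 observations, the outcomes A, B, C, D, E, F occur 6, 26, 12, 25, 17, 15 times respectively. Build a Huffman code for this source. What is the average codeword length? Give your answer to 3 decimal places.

Probabilities are the counts divided by 101.
Repeatedly combine the two least-probable nodes; the expected code length is the sum of the merged weights.
merge 6/101 + 12/101 → 18/101
merge 15/101 + 17/101 → 32/101
merge 18/101 + 25/101 → 43/101
merge 26/101 + 32/101 → 58/101
merge 43/101 + 58/101 → 1
L = 18/101 + 32/101 + 43/101 + 58/101 + 1 = 252/101 ≈ 2.495 bits/symbol.

2.495 bits/symbol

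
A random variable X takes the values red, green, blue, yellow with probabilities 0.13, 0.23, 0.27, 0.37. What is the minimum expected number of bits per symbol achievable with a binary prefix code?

1.99 bits/symbol

Repeatedly combine the two least-probable nodes; the expected code length is the sum of the merged weights.
merge 13/100 + 23/100 → 9/25
merge 27/100 + 9/25 → 63/100
merge 37/100 + 63/100 → 1
L = 9/25 + 63/100 + 1 = 199/100 = 1.99 bits/symbol.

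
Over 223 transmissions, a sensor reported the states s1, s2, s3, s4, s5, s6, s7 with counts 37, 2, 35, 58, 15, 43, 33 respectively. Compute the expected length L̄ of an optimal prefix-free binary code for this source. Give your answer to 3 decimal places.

Probabilities are the counts divided by 223.
Repeatedly combine the two least-probable nodes; the expected code length is the sum of the merged weights.
merge 2/223 + 15/223 → 17/223
merge 17/223 + 33/223 → 50/223
merge 35/223 + 37/223 → 72/223
merge 43/223 + 50/223 → 93/223
merge 58/223 + 72/223 → 130/223
merge 93/223 + 130/223 → 1
L = 17/223 + 50/223 + 72/223 + 93/223 + 130/223 + 1 = 585/223 ≈ 2.623 bits/symbol.

2.623 bits/symbol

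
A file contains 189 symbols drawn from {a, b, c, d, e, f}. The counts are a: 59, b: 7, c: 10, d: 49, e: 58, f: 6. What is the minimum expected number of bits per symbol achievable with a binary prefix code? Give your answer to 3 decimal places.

Probabilities are the counts divided by 189.
Repeatedly combine the two least-probable nodes; the expected code length is the sum of the merged weights.
merge 2/63 + 1/27 → 13/189
merge 10/189 + 13/189 → 23/189
merge 23/189 + 7/27 → 8/21
merge 58/189 + 59/189 → 13/21
merge 8/21 + 13/21 → 1
L = 13/189 + 23/189 + 8/21 + 13/21 + 1 = 46/21 ≈ 2.190 bits/symbol.

2.190 bits/symbol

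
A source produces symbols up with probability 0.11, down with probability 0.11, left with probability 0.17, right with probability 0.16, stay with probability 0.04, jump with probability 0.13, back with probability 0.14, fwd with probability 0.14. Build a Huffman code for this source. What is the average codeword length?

Repeatedly combine the two least-probable nodes; the expected code length is the sum of the merged weights.
merge 1/25 + 11/100 → 3/20
merge 11/100 + 13/100 → 6/25
merge 7/50 + 7/50 → 7/25
merge 3/20 + 4/25 → 31/100
merge 17/100 + 6/25 → 41/100
merge 7/25 + 31/100 → 59/100
merge 41/100 + 59/100 → 1
L = 3/20 + 6/25 + 7/25 + 31/100 + 41/100 + 59/100 + 1 = 149/50 = 2.98 bits/symbol.

2.98 bits/symbol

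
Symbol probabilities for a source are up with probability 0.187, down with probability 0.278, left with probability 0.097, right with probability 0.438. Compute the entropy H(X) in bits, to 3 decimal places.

1.814 bits

H = −Σ pᵢ log₂ pᵢ.
−0.187·log₂(0.187) = 0.4523
−0.278·log₂(0.278) = 0.5134
−0.097·log₂(0.097) = 0.3265
−0.438·log₂(0.438) = 0.5217
Sum ≈ 1.8139 → 1.814 bits.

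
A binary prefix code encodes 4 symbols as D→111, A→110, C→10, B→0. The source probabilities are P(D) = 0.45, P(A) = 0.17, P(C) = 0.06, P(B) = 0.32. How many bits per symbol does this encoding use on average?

2.3 bits/symbol

L̄ = Σ pᵢ·ℓᵢ = 0.45·3 + 0.17·3 + 0.06·2 + 0.32·1 = 2.3 bits/symbol.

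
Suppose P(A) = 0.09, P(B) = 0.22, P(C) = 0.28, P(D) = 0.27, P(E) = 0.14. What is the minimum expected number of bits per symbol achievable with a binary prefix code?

2.23 bits/symbol

Repeatedly combine the two least-probable nodes; the expected code length is the sum of the merged weights.
merge 9/100 + 7/50 → 23/100
merge 11/50 + 23/100 → 9/20
merge 27/100 + 7/25 → 11/20
merge 9/20 + 11/20 → 1
L = 23/100 + 9/20 + 11/20 + 1 = 223/100 = 2.23 bits/symbol.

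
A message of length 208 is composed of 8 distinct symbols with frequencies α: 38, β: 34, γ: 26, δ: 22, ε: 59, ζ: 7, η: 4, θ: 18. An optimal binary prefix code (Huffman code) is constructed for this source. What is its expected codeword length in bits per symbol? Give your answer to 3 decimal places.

2.726 bits/symbol

Probabilities are the counts divided by 208.
Repeatedly combine the two least-probable nodes; the expected code length is the sum of the merged weights.
merge 1/52 + 7/208 → 11/208
merge 11/208 + 9/104 → 29/208
merge 11/104 + 1/8 → 3/13
merge 29/208 + 17/104 → 63/208
merge 19/104 + 3/13 → 43/104
merge 59/208 + 63/208 → 61/104
merge 43/104 + 61/104 → 1
L = 11/208 + 29/208 + 3/13 + 63/208 + 43/104 + 61/104 + 1 = 567/208 ≈ 2.726 bits/symbol.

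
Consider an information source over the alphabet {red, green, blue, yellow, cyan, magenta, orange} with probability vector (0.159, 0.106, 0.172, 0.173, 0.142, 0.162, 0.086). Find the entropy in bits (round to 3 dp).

2.769 bits

H = −Σ pᵢ log₂ pᵢ.
−0.159·log₂(0.159) = 0.4218
−0.106·log₂(0.106) = 0.3432
−0.172·log₂(0.172) = 0.4368
−0.173·log₂(0.173) = 0.4379
−0.142·log₂(0.142) = 0.3999
−0.162·log₂(0.162) = 0.4254
−0.086·log₂(0.086) = 0.3044
Sum ≈ 2.7694 → 2.769 bits.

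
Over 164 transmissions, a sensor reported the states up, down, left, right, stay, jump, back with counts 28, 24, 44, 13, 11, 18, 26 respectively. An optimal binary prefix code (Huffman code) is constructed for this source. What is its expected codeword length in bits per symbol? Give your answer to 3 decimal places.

2.707 bits/symbol

Probabilities are the counts divided by 164.
Repeatedly combine the two least-probable nodes; the expected code length is the sum of the merged weights.
merge 11/164 + 13/164 → 6/41
merge 9/82 + 6/41 → 21/82
merge 6/41 + 13/82 → 25/82
merge 7/41 + 21/82 → 35/82
merge 11/41 + 25/82 → 47/82
merge 35/82 + 47/82 → 1
L = 6/41 + 21/82 + 25/82 + 35/82 + 47/82 + 1 = 111/41 ≈ 2.707 bits/symbol.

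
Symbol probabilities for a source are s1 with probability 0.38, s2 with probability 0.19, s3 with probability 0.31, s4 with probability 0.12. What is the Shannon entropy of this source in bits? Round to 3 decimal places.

H = −Σ pᵢ log₂ pᵢ.
−0.38·log₂(0.38) = 0.5305
−0.19·log₂(0.19) = 0.4552
−0.31·log₂(0.31) = 0.5238
−0.12·log₂(0.12) = 0.3671
Sum ≈ 1.8765 → 1.877 bits.

1.877 bits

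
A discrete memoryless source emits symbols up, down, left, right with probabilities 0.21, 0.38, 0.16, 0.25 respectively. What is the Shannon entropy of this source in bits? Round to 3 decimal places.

1.926 bits

H = −Σ pᵢ log₂ pᵢ.
−0.21·log₂(0.21) = 0.4728
−0.38·log₂(0.38) = 0.5305
−0.16·log₂(0.16) = 0.4230
−0.25·log₂(0.25) = 0.5000
Sum ≈ 1.9263 → 1.926 bits.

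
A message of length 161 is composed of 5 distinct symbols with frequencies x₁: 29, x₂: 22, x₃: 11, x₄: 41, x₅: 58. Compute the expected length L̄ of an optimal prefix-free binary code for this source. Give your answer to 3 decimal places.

2.205 bits/symbol

Probabilities are the counts divided by 161.
Repeatedly combine the two least-probable nodes; the expected code length is the sum of the merged weights.
merge 11/161 + 22/161 → 33/161
merge 29/161 + 33/161 → 62/161
merge 41/161 + 58/161 → 99/161
merge 62/161 + 99/161 → 1
L = 33/161 + 62/161 + 99/161 + 1 = 355/161 ≈ 2.205 bits/symbol.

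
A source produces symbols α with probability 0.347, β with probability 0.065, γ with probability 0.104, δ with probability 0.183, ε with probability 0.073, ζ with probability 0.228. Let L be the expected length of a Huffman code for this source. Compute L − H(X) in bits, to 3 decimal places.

Entropy H = −Σ p log₂ p ≈ 2.3361 bits.
Huffman merges: 13/200+73/1000→69/500; 13/125+69/500→121/500; 183/1000+57/250→411/1000; 121/500+347/1000→589/1000; 411/1000+589/1000→1. L = 119/50 ≈ 2.3800.
L − H = 2.3800 − 2.3361 = 0.044 bits.

0.044 bits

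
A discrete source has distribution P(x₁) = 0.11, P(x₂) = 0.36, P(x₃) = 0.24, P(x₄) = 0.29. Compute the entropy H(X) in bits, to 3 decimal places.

H = −Σ pᵢ log₂ pᵢ.
−0.11·log₂(0.11) = 0.3503
−0.36·log₂(0.36) = 0.5306
−0.24·log₂(0.24) = 0.4941
−0.29·log₂(0.29) = 0.5179
Sum ≈ 1.8929 → 1.893 bits.

1.893 bits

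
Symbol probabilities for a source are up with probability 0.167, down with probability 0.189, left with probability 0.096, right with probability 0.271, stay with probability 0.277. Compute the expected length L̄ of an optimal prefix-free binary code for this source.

2.263 bits/symbol

Repeatedly combine the two least-probable nodes; the expected code length is the sum of the merged weights.
merge 12/125 + 167/1000 → 263/1000
merge 189/1000 + 263/1000 → 113/250
merge 271/1000 + 277/1000 → 137/250
merge 113/250 + 137/250 → 1
L = 263/1000 + 113/250 + 137/250 + 1 = 2263/1000 = 2.263 bits/symbol.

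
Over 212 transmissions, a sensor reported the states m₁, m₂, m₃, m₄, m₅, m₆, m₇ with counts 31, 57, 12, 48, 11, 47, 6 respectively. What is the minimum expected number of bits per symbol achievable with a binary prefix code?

Probabilities are the counts divided by 212.
Repeatedly combine the two least-probable nodes; the expected code length is the sum of the merged weights.
merge 3/106 + 11/212 → 17/212
merge 3/53 + 17/212 → 29/212
merge 29/212 + 31/212 → 15/53
merge 47/212 + 12/53 → 95/212
merge 57/212 + 15/53 → 117/212
merge 95/212 + 117/212 → 1
L = 17/212 + 29/212 + 15/53 + 95/212 + 117/212 + 1 = 5/2 = 2.5 bits/symbol.

2.5 bits/symbol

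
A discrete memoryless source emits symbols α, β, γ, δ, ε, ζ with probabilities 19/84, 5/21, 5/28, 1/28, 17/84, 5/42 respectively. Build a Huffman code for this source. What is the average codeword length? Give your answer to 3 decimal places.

2.488 bits/symbol

Repeatedly combine the two least-probable nodes; the expected code length is the sum of the merged weights.
merge 1/28 + 5/42 → 13/84
merge 13/84 + 5/28 → 1/3
merge 17/84 + 19/84 → 3/7
merge 5/21 + 1/3 → 4/7
merge 3/7 + 4/7 → 1
L = 13/84 + 1/3 + 3/7 + 4/7 + 1 = 209/84 ≈ 2.488 bits/symbol.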